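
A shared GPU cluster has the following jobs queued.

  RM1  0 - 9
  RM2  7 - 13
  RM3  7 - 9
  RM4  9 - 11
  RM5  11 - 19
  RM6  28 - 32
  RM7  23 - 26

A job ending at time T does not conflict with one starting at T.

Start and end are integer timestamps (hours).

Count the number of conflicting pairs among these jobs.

5

Check each pair: they overlap iff neither finishes before the other starts.
Sorted by start: RM1, RM2, RM3, RM4, RM5, RM7, RM6.
RM2 starts before RM1 ends → RM1 and RM2 overlap.
RM3 starts before RM1 ends → RM1 and RM3 overlap.
RM4 starts exactly when RM1 ends (back-to-back, no overlap); RM1 is clear from here.
RM3 starts before RM2 ends → RM2 and RM3 overlap.
RM4 starts before RM2 ends → RM2 and RM4 overlap.
RM5 starts before RM2 ends → RM2 and RM5 overlap.
RM7 starts after RM2 ends; RM2 is clear from here.
RM4 starts exactly when RM3 ends (back-to-back, no overlap); RM3 is clear from here.
RM5 starts exactly when RM4 ends (back-to-back, no overlap); RM4 is clear from here.
RM7 starts after RM5 ends; RM5 is clear from here.
RM6 starts after RM7 ends.
Overlapping pairs: RM1 & RM2, RM1 & RM3, RM2 & RM3, RM2 & RM4, RM2 & RM5 — 5 in total.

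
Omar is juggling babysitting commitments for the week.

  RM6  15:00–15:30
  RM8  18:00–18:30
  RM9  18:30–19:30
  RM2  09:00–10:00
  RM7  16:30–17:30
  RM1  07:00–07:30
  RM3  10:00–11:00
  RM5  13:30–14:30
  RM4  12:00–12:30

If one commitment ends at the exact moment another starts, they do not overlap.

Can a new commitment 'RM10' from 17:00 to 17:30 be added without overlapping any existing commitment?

RM1: ends 07:30 at or before RM10 starts 17:00 → clear.
RM2: ends 10:00 at or before RM10 starts 17:00 → clear.
RM3: ends 11:00 at or before RM10 starts 17:00 → clear.
RM4: ends 12:30 at or before RM10 starts 17:00 → clear.
RM5: ends 14:30 at or before RM10 starts 17:00 → clear.
RM6: ends 15:30 at or before RM10 starts 17:00 → clear.
RM7: starts 16:30 before RM10 ends 17:30, and ends 17:30 after RM10 starts 17:00 → overlap.
RM8: starts 18:00 at or after RM10 ends 17:30 → clear.
RM9: starts 18:30 at or after RM10 ends 17:30 → clear.
RM10 overlaps RM7.

No — it overlaps RM7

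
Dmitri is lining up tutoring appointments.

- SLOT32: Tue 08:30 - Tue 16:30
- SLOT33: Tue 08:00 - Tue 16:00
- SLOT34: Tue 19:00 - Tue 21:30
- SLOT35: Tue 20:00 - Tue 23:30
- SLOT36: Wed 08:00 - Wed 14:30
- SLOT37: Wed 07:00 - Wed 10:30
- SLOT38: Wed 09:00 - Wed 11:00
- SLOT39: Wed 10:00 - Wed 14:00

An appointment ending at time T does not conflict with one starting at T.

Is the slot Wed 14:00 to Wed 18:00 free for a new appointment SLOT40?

No — it overlaps SLOT36

SLOT33: ends Tue 16:00 at or before SLOT40 starts Wed 14:00 → clear.
SLOT32: ends Tue 16:30 at or before SLOT40 starts Wed 14:00 → clear.
SLOT34: ends Tue 21:30 at or before SLOT40 starts Wed 14:00 → clear.
SLOT35: ends Tue 23:30 at or before SLOT40 starts Wed 14:00 → clear.
SLOT37: ends Wed 10:30 at or before SLOT40 starts Wed 14:00 → clear.
SLOT36: starts Wed 08:00 before SLOT40 ends Wed 18:00, and ends Wed 14:30 after SLOT40 starts Wed 14:00 → overlap.
SLOT38: ends Wed 11:00 at or before SLOT40 starts Wed 14:00 → clear.
SLOT39: ends Wed 14:00 at or before SLOT40 starts Wed 14:00 → clear.
SLOT40 overlaps SLOT36.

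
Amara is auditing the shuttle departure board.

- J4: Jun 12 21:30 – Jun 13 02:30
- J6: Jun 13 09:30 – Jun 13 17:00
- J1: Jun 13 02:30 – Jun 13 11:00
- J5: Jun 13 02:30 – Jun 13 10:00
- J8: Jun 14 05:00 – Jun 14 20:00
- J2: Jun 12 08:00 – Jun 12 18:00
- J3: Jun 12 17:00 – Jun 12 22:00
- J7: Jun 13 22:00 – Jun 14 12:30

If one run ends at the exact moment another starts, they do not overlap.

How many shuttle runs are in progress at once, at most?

Sort all start/end points and keep a running count:
Jun 12 08:00 start J2 → 1
Jun 12 17:00 start J3 → 2
Jun 12 18:00 end J2 → 1
Jun 12 21:30 start J4 → 2
Jun 12 22:00 end J3 → 1
Jun 13 02:30 end J4 → 0
Jun 13 02:30 start J1 → 1
Jun 13 02:30 start J5 → 2
Jun 13 09:30 start J6 → 3
Jun 13 10:00 end J5 → 2
Jun 13 11:00 end J1 → 1
Jun 13 17:00 end J6 → 0
Jun 13 22:00 start J7 → 1
Jun 14 05:00 start J8 → 2
Jun 14 12:30 end J7 → 1
Jun 14 20:00 end J8 → 0
Peak is 3, at Jun 13 09:30 (J1, J5, J6).

3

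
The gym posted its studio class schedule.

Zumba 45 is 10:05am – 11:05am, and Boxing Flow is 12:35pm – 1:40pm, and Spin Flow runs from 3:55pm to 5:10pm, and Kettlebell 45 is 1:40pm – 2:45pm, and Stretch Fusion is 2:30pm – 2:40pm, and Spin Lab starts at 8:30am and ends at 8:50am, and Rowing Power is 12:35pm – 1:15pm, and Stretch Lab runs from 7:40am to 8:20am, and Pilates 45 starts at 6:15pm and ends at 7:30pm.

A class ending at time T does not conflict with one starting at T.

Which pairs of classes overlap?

Two intervals overlap when each starts before the other ends.
Sorted by start: Stretch Lab, Spin Lab, Zumba 45, Rowing Power, Boxing Flow, Kettlebell 45, Stretch Fusion, Spin Flow, Pilates 45.
Spin Lab starts after Stretch Lab ends — done with Stretch Lab.
Zumba 45 starts after Spin Lab ends — done with Spin Lab.
Rowing Power starts after Zumba 45 ends — done with Zumba 45.
Boxing Flow starts before Rowing Power ends → Rowing Power and Boxing Flow overlap.
Kettlebell 45 starts after Rowing Power ends — done with Rowing Power.
Kettlebell 45 starts exactly when Boxing Flow ends (back-to-back, no overlap) — done with Boxing Flow.
Stretch Fusion starts before Kettlebell 45 ends → Kettlebell 45 and Stretch Fusion overlap.
Spin Flow starts after Kettlebell 45 ends — done with Kettlebell 45.
Spin Flow starts after Stretch Fusion ends — done with Stretch Fusion.
Pilates 45 starts after Spin Flow ends.

Boxing Flow & Rowing Power, Kettlebell 45 & Stretch Fusion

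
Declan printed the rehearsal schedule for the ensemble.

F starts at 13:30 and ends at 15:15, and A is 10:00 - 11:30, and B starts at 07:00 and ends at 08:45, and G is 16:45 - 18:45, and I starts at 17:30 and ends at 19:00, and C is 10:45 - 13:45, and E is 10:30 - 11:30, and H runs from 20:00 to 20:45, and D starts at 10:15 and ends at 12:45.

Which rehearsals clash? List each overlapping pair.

Two intervals overlap when each starts before the other ends.
Sorted by start: B, A, D, E, C, F, G, I, H.
A starts after B ends; B is clear from here.
D starts before A ends → A and D overlap.
E starts before A ends → A and E overlap.
C starts before A ends → A and C overlap.
F starts after A ends; A is clear from here.
E starts before D ends → D and E overlap.
C starts before D ends → D and C overlap.
F starts after D ends; D is clear from here.
C starts before E ends → E and C overlap.
F starts after E ends; E is clear from here.
F starts before C ends → C and F overlap.
G starts after C ends; C is clear from here.
G starts after F ends; F is clear from here.
I starts before G ends → G and I overlap.
H starts after G ends.
H starts after I ends.

A & C, A & D, A & E, C & D, C & E, C & F, D & E, G & I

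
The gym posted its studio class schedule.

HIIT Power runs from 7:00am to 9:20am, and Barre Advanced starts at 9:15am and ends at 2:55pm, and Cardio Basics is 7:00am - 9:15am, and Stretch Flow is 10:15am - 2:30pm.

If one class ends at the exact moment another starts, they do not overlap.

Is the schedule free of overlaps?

Sorted by start: Cardio Basics, HIIT Power, Barre Advanced, Stretch Flow.
HIIT Power starts before Cardio Basics ends → Cardio Basics and HIIT Power overlap.
That's a conflict, so the schedule is not conflict-free.

No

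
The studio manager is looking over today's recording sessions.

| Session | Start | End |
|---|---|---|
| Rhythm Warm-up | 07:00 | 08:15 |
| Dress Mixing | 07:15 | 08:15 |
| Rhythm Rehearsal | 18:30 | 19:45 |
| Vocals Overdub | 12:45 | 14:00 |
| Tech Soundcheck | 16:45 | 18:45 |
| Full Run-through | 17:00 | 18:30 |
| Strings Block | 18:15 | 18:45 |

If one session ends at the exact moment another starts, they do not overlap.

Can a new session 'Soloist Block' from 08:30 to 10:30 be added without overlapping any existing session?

Yes — the slot is free

Rhythm Warm-up: ends 08:15 at or before Soloist Block starts 08:30 → clear.
Dress Mixing: ends 08:15 at or before Soloist Block starts 08:30 → clear.
Vocals Overdub: starts 12:45 at or after Soloist Block ends 10:30 → clear.
Tech Soundcheck: starts 16:45 at or after Soloist Block ends 10:30 → clear.
Full Run-through: starts 17:00 at or after Soloist Block ends 10:30 → clear.
Strings Block: starts 18:15 at or after Soloist Block ends 10:30 → clear.
Rhythm Rehearsal: starts 18:30 at or after Soloist Block ends 10:30 → clear.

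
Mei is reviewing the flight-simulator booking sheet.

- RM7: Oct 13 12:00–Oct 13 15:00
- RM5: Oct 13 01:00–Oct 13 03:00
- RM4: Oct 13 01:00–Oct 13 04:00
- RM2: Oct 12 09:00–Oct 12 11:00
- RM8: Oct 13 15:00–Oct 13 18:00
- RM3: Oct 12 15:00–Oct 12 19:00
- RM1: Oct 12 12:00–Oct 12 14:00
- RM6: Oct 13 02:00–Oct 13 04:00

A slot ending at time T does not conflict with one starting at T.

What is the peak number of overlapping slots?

3

Sweep the timeline, counting +1 at each start and −1 at each end (ends before starts at a tie):
Oct 12 09:00 start RM2 → 1
Oct 12 11:00 end RM2 → 0
Oct 12 12:00 start RM1 → 1
Oct 12 14:00 end RM1 → 0
Oct 12 15:00 start RM3 → 1
Oct 12 19:00 end RM3 → 0
Oct 13 01:00 start RM4 → 1
Oct 13 01:00 start RM5 → 2
Oct 13 02:00 start RM6 → 3
Oct 13 03:00 end RM5 → 2
Oct 13 04:00 end RM4 → 1
Oct 13 04:00 end RM6 → 0
Oct 13 12:00 start RM7 → 1
Oct 13 15:00 end RM7 → 0
Oct 13 15:00 start RM8 → 1
Oct 13 18:00 end RM8 → 0
Peak is 3, at Oct 13 02:00 (RM4, RM5, RM6).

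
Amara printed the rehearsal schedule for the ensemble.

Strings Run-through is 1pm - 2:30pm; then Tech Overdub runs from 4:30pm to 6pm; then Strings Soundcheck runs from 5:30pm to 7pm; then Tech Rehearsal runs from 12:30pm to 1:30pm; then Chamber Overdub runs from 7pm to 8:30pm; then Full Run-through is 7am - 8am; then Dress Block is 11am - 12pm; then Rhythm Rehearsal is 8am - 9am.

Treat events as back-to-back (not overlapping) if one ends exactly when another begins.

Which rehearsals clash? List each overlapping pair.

Sorted by start: Full Run-through, Rhythm Rehearsal, Dress Block, Tech Rehearsal, Strings Run-through, Tech Overdub, Strings Soundcheck, Chamber Overdub.
Rhythm Rehearsal starts exactly when Full Run-through ends (back-to-back, no overlap) — done with Full Run-through.
Dress Block starts after Rhythm Rehearsal ends — done with Rhythm Rehearsal.
Tech Rehearsal starts after Dress Block ends — done with Dress Block.
Strings Run-through starts before Tech Rehearsal ends → Tech Rehearsal and Strings Run-through overlap.
Tech Overdub starts after Tech Rehearsal ends — done with Tech Rehearsal.
Tech Overdub starts after Strings Run-through ends — done with Strings Run-through.
Strings Soundcheck starts before Tech Overdub ends → Tech Overdub and Strings Soundcheck overlap.
Chamber Overdub starts after Tech Overdub ends.
Chamber Overdub starts exactly when Strings Soundcheck ends (back-to-back, no overlap).

Strings Run-through & Tech Rehearsal, Strings Soundcheck & Tech Overdub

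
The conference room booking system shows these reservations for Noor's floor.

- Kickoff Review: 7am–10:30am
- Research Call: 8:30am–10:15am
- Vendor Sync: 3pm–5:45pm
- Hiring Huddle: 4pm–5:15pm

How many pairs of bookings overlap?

2

Sorted by start: Kickoff Review, Research Call, Vendor Sync, Hiring Huddle.
Research Call starts before Kickoff Review ends → Kickoff Review and Research Call overlap.
Vendor Sync starts after Kickoff Review ends, so nothing later overlaps Kickoff Review either.
Vendor Sync starts after Research Call ends, so nothing later overlaps Research Call either.
Hiring Huddle starts before Vendor Sync ends → Vendor Sync and Hiring Huddle overlap.
Overlapping pairs: Hiring Huddle & Vendor Sync, Kickoff Review & Research Call — 2 in total.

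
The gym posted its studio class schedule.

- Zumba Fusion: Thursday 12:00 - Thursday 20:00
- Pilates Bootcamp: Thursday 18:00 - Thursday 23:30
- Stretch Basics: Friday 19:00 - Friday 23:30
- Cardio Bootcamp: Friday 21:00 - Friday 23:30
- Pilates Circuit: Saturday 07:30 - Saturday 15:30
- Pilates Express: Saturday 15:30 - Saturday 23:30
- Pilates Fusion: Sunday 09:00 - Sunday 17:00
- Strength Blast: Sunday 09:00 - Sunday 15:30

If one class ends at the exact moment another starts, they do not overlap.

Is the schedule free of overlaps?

No

Check each pair: they overlap iff neither finishes before the other starts.
Sorted by start: Zumba Fusion, Pilates Bootcamp, Stretch Basics, Cardio Bootcamp, Pilates Circuit, Pilates Express, Pilates Fusion, Strength Blast.
Pilates Bootcamp starts before Zumba Fusion ends → Zumba Fusion and Pilates Bootcamp overlap.
That's a conflict, so the schedule is not conflict-free.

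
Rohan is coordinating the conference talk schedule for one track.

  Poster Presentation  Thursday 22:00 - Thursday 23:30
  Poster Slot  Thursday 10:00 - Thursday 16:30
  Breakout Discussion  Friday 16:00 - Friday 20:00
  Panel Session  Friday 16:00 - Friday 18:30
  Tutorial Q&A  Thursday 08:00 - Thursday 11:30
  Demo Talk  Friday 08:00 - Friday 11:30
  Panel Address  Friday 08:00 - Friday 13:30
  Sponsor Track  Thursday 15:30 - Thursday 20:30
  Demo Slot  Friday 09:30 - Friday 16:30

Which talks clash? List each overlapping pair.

Breakout Discussion & Demo Slot, Breakout Discussion & Panel Session, Demo Slot & Demo Talk, Demo Slot & Panel Address, Demo Slot & Panel Session, Demo Talk & Panel Address, Poster Slot & Sponsor Track, Poster Slot & Tutorial Q&A

Sorted by start: Tutorial Q&A, Poster Slot, Sponsor Track, Poster Presentation, Panel Address, Demo Talk, Demo Slot, Breakout Discussion, Panel Session.
Poster Slot starts before Tutorial Q&A ends → Tutorial Q&A and Poster Slot overlap.
Sponsor Track starts after Tutorial Q&A ends; Tutorial Q&A is clear from here.
Sponsor Track starts before Poster Slot ends → Poster Slot and Sponsor Track overlap.
Poster Presentation starts after Poster Slot ends; Poster Slot is clear from here.
Poster Presentation starts after Sponsor Track ends; Sponsor Track is clear from here.
Panel Address starts after Poster Presentation ends; Poster Presentation is clear from here.
Demo Talk starts before Panel Address ends → Panel Address and Demo Talk overlap.
Demo Slot starts before Panel Address ends → Panel Address and Demo Slot overlap.
Breakout Discussion starts after Panel Address ends; Panel Address is clear from here.
Demo Slot starts before Demo Talk ends → Demo Talk and Demo Slot overlap.
Breakout Discussion starts after Demo Talk ends; Demo Talk is clear from here.
Breakout Discussion starts before Demo Slot ends → Demo Slot and Breakout Discussion overlap.
Panel Session starts before Demo Slot ends → Demo Slot and Panel Session overlap.
Panel Session starts before Breakout Discussion ends → Breakout Discussion and Panel Session overlap.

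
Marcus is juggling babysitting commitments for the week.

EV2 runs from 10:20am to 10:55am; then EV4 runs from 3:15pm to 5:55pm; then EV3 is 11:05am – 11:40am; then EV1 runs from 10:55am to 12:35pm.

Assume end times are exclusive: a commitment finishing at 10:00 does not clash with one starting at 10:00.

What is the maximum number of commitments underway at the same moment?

Sweep the timeline, counting +1 at each start and −1 at each end (ends before starts at a tie):
10:20am start EV2 → 1
10:55am end EV2 → 0
10:55am start EV1 → 1
11:05am start EV3 → 2
11:40am end EV3 → 1
12:35pm end EV1 → 0
3:15pm start EV4 → 1
5:55pm end EV4 → 0
Peak is 2, at 11:05am (EV1, EV3).

2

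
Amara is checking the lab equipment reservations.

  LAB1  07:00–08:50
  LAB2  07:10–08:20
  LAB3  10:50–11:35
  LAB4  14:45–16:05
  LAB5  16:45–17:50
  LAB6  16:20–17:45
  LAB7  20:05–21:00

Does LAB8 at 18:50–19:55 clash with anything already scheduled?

No — it doesn't clash with anything

LAB1: ends 08:50 at or before LAB8 starts 18:50 → clear.
LAB2: ends 08:20 at or before LAB8 starts 18:50 → clear.
LAB3: ends 11:35 at or before LAB8 starts 18:50 → clear.
LAB4: ends 16:05 at or before LAB8 starts 18:50 → clear.
LAB6: ends 17:45 at or before LAB8 starts 18:50 → clear.
LAB5: ends 17:50 at or before LAB8 starts 18:50 → clear.
LAB7: starts 20:05 at or after LAB8 ends 19:55 → clear.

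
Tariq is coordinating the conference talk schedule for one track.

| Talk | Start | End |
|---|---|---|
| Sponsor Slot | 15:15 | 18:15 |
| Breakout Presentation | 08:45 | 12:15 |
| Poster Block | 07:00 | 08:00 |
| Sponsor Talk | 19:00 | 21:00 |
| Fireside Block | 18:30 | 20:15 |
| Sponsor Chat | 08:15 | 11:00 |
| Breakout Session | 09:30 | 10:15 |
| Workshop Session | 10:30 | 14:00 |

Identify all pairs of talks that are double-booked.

Breakout Presentation & Breakout Session, Breakout Presentation & Sponsor Chat, Breakout Presentation & Workshop Session, Breakout Session & Sponsor Chat, Fireside Block & Sponsor Talk, Sponsor Chat & Workshop Session

Sorted by start: Poster Block, Sponsor Chat, Breakout Presentation, Breakout Session, Workshop Session, Sponsor Slot, Fireside Block, Sponsor Talk.
Sponsor Chat starts after Poster Block ends; Poster Block is clear from here.
Breakout Presentation starts before Sponsor Chat ends → Sponsor Chat and Breakout Presentation overlap.
Breakout Session starts before Sponsor Chat ends → Sponsor Chat and Breakout Session overlap.
Workshop Session starts before Sponsor Chat ends → Sponsor Chat and Workshop Session overlap.
Sponsor Slot starts after Sponsor Chat ends; Sponsor Chat is clear from here.
Breakout Session starts before Breakout Presentation ends → Breakout Presentation and Breakout Session overlap.
Workshop Session starts before Breakout Presentation ends → Breakout Presentation and Workshop Session overlap.
Sponsor Slot starts after Breakout Presentation ends; Breakout Presentation is clear from here.
Workshop Session starts after Breakout Session ends; Breakout Session is clear from here.
Sponsor Slot starts after Workshop Session ends; Workshop Session is clear from here.
Fireside Block starts after Sponsor Slot ends; Sponsor Slot is clear from here.
Sponsor Talk starts before Fireside Block ends → Fireside Block and Sponsor Talk overlap.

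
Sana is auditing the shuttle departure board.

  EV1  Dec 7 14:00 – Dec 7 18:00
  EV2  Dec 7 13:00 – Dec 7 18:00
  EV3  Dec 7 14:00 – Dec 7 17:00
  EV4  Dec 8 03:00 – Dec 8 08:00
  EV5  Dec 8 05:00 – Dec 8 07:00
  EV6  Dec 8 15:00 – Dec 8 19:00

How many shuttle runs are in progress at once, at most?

Sweep the timeline, counting +1 at each start and −1 at each end (ends before starts at a tie):
Dec 7 13:00 start EV2 → 1
Dec 7 14:00 start EV1 → 2
Dec 7 14:00 start EV3 → 3
Dec 7 17:00 end EV3 → 2
Dec 7 18:00 end EV1 → 1
Dec 7 18:00 end EV2 → 0
Dec 8 03:00 start EV4 → 1
Dec 8 05:00 start EV5 → 2
Dec 8 07:00 end EV5 → 1
Dec 8 08:00 end EV4 → 0
Dec 8 15:00 start EV6 → 1
Dec 8 19:00 end EV6 → 0
Peak is 3, at Dec 7 14:00 (EV1, EV2, EV3).

3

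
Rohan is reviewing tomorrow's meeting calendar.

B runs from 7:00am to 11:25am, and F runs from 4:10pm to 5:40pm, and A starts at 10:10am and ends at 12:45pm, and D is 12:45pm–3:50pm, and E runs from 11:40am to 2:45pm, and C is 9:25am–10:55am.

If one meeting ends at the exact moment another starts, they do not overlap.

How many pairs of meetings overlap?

5

Sorted by start: B, C, A, E, D, F.
C starts before B ends → B and C overlap.
A starts before B ends → B and A overlap.
E starts after B ends, so B has no further overlaps.
A starts before C ends → C and A overlap.
E starts after C ends, so C has no further overlaps.
E starts before A ends → A and E overlap.
D starts exactly when A ends (back-to-back, no overlap), so A has no further overlaps.
D starts before E ends → E and D overlap.
F starts after E ends.
F starts after D ends.
Overlapping pairs: A & B, A & C, A & E, B & C, D & E — 5 in total.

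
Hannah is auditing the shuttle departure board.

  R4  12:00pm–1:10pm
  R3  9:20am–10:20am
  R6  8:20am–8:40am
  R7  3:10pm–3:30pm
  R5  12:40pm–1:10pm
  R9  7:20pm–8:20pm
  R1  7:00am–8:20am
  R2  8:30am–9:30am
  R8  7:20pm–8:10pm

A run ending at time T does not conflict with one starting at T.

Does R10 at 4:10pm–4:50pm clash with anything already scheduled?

No — it doesn't clash with anything

R1: ends 8:20am at or before R10 starts 4:10pm → clear.
R6: ends 8:40am at or before R10 starts 4:10pm → clear.
R2: ends 9:30am at or before R10 starts 4:10pm → clear.
R3: ends 10:20am at or before R10 starts 4:10pm → clear.
R4: ends 1:10pm at or before R10 starts 4:10pm → clear.
R5: ends 1:10pm at or before R10 starts 4:10pm → clear.
R7: ends 3:30pm at or before R10 starts 4:10pm → clear.
R8: starts 7:20pm at or after R10 ends 4:50pm → clear.
R9: starts 7:20pm at or after R10 ends 4:50pm → clear.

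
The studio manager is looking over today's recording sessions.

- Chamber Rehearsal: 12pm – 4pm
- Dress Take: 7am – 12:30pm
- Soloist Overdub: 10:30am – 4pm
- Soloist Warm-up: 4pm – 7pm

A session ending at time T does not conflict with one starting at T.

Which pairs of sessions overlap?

Chamber Rehearsal & Dress Take, Chamber Rehearsal & Soloist Overdub, Dress Take & Soloist Overdub

Sorted by start: Dress Take, Soloist Overdub, Chamber Rehearsal, Soloist Warm-up.
Soloist Overdub starts before Dress Take ends → Dress Take and Soloist Overdub overlap.
Chamber Rehearsal starts before Dress Take ends → Dress Take and Chamber Rehearsal overlap.
Soloist Warm-up starts after Dress Take ends.
Chamber Rehearsal starts before Soloist Overdub ends → Soloist Overdub and Chamber Rehearsal overlap.
Soloist Warm-up starts exactly when Soloist Overdub ends (back-to-back, no overlap).
Soloist Warm-up starts exactly when Chamber Rehearsal ends (back-to-back, no overlap).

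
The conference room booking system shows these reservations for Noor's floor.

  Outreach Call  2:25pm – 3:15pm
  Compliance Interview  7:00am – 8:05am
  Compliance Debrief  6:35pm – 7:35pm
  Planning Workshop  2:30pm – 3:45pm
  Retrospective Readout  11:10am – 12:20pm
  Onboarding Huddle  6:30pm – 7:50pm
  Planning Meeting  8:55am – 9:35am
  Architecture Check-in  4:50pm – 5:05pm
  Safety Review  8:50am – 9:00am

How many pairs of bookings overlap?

Sorted by start: Compliance Interview, Safety Review, Planning Meeting, Retrospective Readout, Outreach Call, Planning Workshop, Architecture Check-in, Onboarding Huddle, Compliance Debrief.
Safety Review starts after Compliance Interview ends; Compliance Interview is clear from here.
Planning Meeting starts before Safety Review ends → Safety Review and Planning Meeting overlap.
Retrospective Readout starts after Safety Review ends; Safety Review is clear from here.
Retrospective Readout starts after Planning Meeting ends; Planning Meeting is clear from here.
Outreach Call starts after Retrospective Readout ends; Retrospective Readout is clear from here.
Planning Workshop starts before Outreach Call ends → Outreach Call and Planning Workshop overlap.
Architecture Check-in starts after Outreach Call ends; Outreach Call is clear from here.
Architecture Check-in starts after Planning Workshop ends; Planning Workshop is clear from here.
Onboarding Huddle starts after Architecture Check-in ends; Architecture Check-in is clear from here.
Compliance Debrief starts before Onboarding Huddle ends → Onboarding Huddle and Compliance Debrief overlap.
Overlapping pairs: Compliance Debrief & Onboarding Huddle, Outreach Call & Planning Workshop, Planning Meeting & Safety Review — 3 in total.

3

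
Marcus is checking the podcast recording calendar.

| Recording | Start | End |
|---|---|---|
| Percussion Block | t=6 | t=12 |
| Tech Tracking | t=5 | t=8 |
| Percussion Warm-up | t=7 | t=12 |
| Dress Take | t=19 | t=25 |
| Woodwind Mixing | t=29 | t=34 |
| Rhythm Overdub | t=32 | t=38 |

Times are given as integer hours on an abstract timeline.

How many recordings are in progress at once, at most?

3

Walk through starts and ends in time order (an end at T is processed before a start at T):
t=5 start Tech Tracking → 1
t=6 start Percussion Block → 2
t=7 start Percussion Warm-up → 3
t=8 end Tech Tracking → 2
t=12 end Percussion Block → 1
t=12 end Percussion Warm-up → 0
t=19 start Dress Take → 1
t=25 end Dress Take → 0
t=29 start Woodwind Mixing → 1
t=32 start Rhythm Overdub → 2
t=34 end Woodwind Mixing → 1
t=38 end Rhythm Overdub → 0
Peak is 3, at t=7 (Percussion Block, Percussion Warm-up, Tech Tracking).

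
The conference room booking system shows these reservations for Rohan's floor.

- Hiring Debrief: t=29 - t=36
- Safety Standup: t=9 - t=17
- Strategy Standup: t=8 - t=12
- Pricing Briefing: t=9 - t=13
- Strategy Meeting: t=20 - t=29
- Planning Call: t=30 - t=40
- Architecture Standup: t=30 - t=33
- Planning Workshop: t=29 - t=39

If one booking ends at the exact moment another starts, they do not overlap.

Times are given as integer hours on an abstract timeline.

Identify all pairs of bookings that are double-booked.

Architecture Standup & Hiring Debrief, Architecture Standup & Planning Call, Architecture Standup & Planning Workshop, Hiring Debrief & Planning Call, Hiring Debrief & Planning Workshop, Planning Call & Planning Workshop, Pricing Briefing & Safety Standup, Pricing Briefing & Strategy Standup, Safety Standup & Strategy Standup

Sorted by start: Strategy Standup, Safety Standup, Pricing Briefing, Strategy Meeting, Hiring Debrief, Planning Workshop, Planning Call, Architecture Standup.
Safety Standup starts before Strategy Standup ends → Strategy Standup and Safety Standup overlap.
Pricing Briefing starts before Strategy Standup ends → Strategy Standup and Pricing Briefing overlap.
Strategy Meeting starts after Strategy Standup ends, so Strategy Standup has no further overlaps.
Pricing Briefing starts before Safety Standup ends → Safety Standup and Pricing Briefing overlap.
Strategy Meeting starts after Safety Standup ends, so Safety Standup has no further overlaps.
Strategy Meeting starts after Pricing Briefing ends, so Pricing Briefing has no further overlaps.
Hiring Debrief starts exactly when Strategy Meeting ends (back-to-back, no overlap), so Strategy Meeting has no further overlaps.
Planning Workshop starts before Hiring Debrief ends → Hiring Debrief and Planning Workshop overlap.
Planning Call starts before Hiring Debrief ends → Hiring Debrief and Planning Call overlap.
Architecture Standup starts before Hiring Debrief ends → Hiring Debrief and Architecture Standup overlap.
Planning Call starts before Planning Workshop ends → Planning Workshop and Planning Call overlap.
Architecture Standup starts before Planning Workshop ends → Planning Workshop and Architecture Standup overlap.
Architecture Standup starts before Planning Call ends → Planning Call and Architecture Standup overlap.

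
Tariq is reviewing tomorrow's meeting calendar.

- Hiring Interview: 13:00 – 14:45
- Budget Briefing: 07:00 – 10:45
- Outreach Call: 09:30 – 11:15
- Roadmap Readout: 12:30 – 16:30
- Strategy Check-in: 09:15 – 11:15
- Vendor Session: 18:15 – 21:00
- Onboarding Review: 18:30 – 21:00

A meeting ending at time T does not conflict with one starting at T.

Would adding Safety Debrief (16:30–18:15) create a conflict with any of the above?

Budget Briefing: ends 10:45 at or before Safety Debrief starts 16:30 → clear.
Strategy Check-in: ends 11:15 at or before Safety Debrief starts 16:30 → clear.
Outreach Call: ends 11:15 at or before Safety Debrief starts 16:30 → clear.
Roadmap Readout: ends 16:30 at or before Safety Debrief starts 16:30 → clear.
Hiring Interview: ends 14:45 at or before Safety Debrief starts 16:30 → clear.
Vendor Session: starts 18:15 at or after Safety Debrief ends 18:15 → clear.
Onboarding Review: starts 18:30 at or after Safety Debrief ends 18:15 → clear.

No — it doesn't clash with anything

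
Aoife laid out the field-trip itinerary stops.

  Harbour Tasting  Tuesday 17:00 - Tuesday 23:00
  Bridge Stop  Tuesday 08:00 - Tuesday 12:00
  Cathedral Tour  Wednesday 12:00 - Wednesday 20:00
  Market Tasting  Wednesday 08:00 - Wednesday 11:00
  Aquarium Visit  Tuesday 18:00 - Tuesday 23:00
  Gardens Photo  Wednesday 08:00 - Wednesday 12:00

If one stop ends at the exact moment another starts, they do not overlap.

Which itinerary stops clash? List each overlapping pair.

Aquarium Visit & Harbour Tasting, Gardens Photo & Market Tasting

Sorted by start: Bridge Stop, Harbour Tasting, Aquarium Visit, Market Tasting, Gardens Photo, Cathedral Tour.
Harbour Tasting starts after Bridge Stop ends — done with Bridge Stop.
Aquarium Visit starts before Harbour Tasting ends → Harbour Tasting and Aquarium Visit overlap.
Market Tasting starts after Harbour Tasting ends — done with Harbour Tasting.
Market Tasting starts after Aquarium Visit ends — done with Aquarium Visit.
Gardens Photo starts before Market Tasting ends → Market Tasting and Gardens Photo overlap.
Cathedral Tour starts after Market Tasting ends.
Cathedral Tour starts exactly when Gardens Photo ends (back-to-back, no overlap).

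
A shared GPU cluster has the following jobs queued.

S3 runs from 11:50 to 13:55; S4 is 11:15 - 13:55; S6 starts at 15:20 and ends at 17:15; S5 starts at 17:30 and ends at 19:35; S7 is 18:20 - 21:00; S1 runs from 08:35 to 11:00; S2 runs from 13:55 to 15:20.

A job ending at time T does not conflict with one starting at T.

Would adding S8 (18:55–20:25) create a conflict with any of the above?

Yes — it overlaps S5, S7

S1: ends 11:00 at or before S8 starts 18:55 → clear.
S4: ends 13:55 at or before S8 starts 18:55 → clear.
S3: ends 13:55 at or before S8 starts 18:55 → clear.
S2: ends 15:20 at or before S8 starts 18:55 → clear.
S6: ends 17:15 at or before S8 starts 18:55 → clear.
S5: starts 17:30 before S8 ends 20:25, and ends 19:35 after S8 starts 18:55 → overlap.
S7: starts 18:20 before S8 ends 20:25, and ends 21:00 after S8 starts 18:55 → overlap.
S8 overlaps S5, S7.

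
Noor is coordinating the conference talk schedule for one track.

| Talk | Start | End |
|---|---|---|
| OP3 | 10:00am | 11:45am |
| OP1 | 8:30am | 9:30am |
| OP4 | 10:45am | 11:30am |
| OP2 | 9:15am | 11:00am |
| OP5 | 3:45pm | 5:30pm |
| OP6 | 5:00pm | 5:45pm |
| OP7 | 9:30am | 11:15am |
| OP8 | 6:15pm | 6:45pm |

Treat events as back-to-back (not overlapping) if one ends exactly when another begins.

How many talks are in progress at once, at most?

4

Walk through starts and ends in time order (an end at T is processed before a start at T):
8:30am start OP1 → 1
9:15am start OP2 → 2
9:30am end OP1 → 1
9:30am start OP7 → 2
10:00am start OP3 → 3
10:45am start OP4 → 4
11:00am end OP2 → 3
11:15am end OP7 → 2
11:30am end OP4 → 1
11:45am end OP3 → 0
3:45pm start OP5 → 1
5:00pm start OP6 → 2
5:30pm end OP5 → 1
5:45pm end OP6 → 0
6:15pm start OP8 → 1
6:45pm end OP8 → 0
Peak is 4, at 10:45am (OP2, OP3, OP4, OP7).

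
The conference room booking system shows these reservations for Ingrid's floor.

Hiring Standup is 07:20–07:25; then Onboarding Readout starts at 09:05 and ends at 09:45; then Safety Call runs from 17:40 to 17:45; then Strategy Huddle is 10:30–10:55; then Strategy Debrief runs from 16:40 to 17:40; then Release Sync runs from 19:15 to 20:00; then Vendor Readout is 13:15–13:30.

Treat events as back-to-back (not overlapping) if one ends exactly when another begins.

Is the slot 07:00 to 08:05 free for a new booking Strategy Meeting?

No — it overlaps Hiring Standup

Hiring Standup: starts 07:20 before Strategy Meeting ends 08:05, and ends 07:25 after Strategy Meeting starts 07:00 → overlap.
Onboarding Readout: starts 09:05 at or after Strategy Meeting ends 08:05 → clear.
Strategy Huddle: starts 10:30 at or after Strategy Meeting ends 08:05 → clear.
Vendor Readout: starts 13:15 at or after Strategy Meeting ends 08:05 → clear.
Strategy Debrief: starts 16:40 at or after Strategy Meeting ends 08:05 → clear.
Safety Call: starts 17:40 at or after Strategy Meeting ends 08:05 → clear.
Release Sync: starts 19:15 at or after Strategy Meeting ends 08:05 → clear.
Strategy Meeting overlaps Hiring Standup.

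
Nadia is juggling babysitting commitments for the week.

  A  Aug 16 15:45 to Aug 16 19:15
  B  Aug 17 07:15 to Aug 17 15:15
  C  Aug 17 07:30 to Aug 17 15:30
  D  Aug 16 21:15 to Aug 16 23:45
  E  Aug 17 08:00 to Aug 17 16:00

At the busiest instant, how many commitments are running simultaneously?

Sort all start/end points and keep a running count:
Aug 16 15:45 start A → 1
Aug 16 19:15 end A → 0
Aug 16 21:15 start D → 1
Aug 16 23:45 end D → 0
Aug 17 07:15 start B → 1
Aug 17 07:30 start C → 2
Aug 17 08:00 start E → 3
Aug 17 15:15 end B → 2
Aug 17 15:30 end C → 1
Aug 17 16:00 end E → 0
Peak is 3, at Aug 17 08:00 (B, C, E).

3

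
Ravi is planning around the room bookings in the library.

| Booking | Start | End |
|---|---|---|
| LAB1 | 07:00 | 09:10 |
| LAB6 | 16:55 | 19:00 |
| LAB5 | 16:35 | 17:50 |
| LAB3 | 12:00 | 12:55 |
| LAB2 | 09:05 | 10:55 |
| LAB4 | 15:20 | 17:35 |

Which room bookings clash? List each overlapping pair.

Two intervals overlap when each starts before the other ends.
Sorted by start: LAB1, LAB2, LAB3, LAB4, LAB5, LAB6.
LAB2 starts before LAB1 ends → LAB1 and LAB2 overlap.
LAB3 starts after LAB1 ends; LAB1 is clear from here.
LAB3 starts after LAB2 ends; LAB2 is clear from here.
LAB4 starts after LAB3 ends; LAB3 is clear from here.
LAB5 starts before LAB4 ends → LAB4 and LAB5 overlap.
LAB6 starts before LAB4 ends → LAB4 and LAB6 overlap.
LAB6 starts before LAB5 ends → LAB5 and LAB6 overlap.

LAB1 & LAB2, LAB4 & LAB5, LAB4 & LAB6, LAB5 & LAB6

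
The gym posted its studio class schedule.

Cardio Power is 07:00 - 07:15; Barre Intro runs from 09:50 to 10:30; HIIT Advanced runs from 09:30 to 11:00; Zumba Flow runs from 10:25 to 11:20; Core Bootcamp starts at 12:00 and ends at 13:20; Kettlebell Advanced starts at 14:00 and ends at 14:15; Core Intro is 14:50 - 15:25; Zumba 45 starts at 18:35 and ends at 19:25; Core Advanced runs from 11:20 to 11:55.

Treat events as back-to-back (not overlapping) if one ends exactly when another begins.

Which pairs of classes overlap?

Barre Intro & HIIT Advanced, Barre Intro & Zumba Flow, HIIT Advanced & Zumba Flow

Sorted by start: Cardio Power, HIIT Advanced, Barre Intro, Zumba Flow, Core Advanced, Core Bootcamp, Kettlebell Advanced, Core Intro, Zumba 45.
HIIT Advanced starts after Cardio Power ends; Cardio Power is clear from here.
Barre Intro starts before HIIT Advanced ends → HIIT Advanced and Barre Intro overlap.
Zumba Flow starts before HIIT Advanced ends → HIIT Advanced and Zumba Flow overlap.
Core Advanced starts after HIIT Advanced ends; HIIT Advanced is clear from here.
Zumba Flow starts before Barre Intro ends → Barre Intro and Zumba Flow overlap.
Core Advanced starts after Barre Intro ends; Barre Intro is clear from here.
Core Advanced starts exactly when Zumba Flow ends (back-to-back, no overlap); Zumba Flow is clear from here.
Core Bootcamp starts after Core Advanced ends; Core Advanced is clear from here.
Kettlebell Advanced starts after Core Bootcamp ends; Core Bootcamp is clear from here.
Core Intro starts after Kettlebell Advanced ends; Kettlebell Advanced is clear from here.
Zumba 45 starts after Core Intro ends.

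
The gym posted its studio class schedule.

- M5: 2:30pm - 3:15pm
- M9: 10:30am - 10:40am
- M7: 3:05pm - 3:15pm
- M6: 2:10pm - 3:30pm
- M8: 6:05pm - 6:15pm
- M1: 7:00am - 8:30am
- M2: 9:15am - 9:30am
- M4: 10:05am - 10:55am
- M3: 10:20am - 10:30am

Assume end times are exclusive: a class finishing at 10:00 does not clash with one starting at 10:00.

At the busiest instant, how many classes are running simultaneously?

3

Walk through starts and ends in time order (an end at T is processed before a start at T):
7:00am start M1 → 1
8:30am end M1 → 0
9:15am start M2 → 1
9:30am end M2 → 0
10:05am start M4 → 1
10:20am start M3 → 2
10:30am end M3 → 1
10:30am start M9 → 2
10:40am end M9 → 1
10:55am end M4 → 0
2:10pm start M6 → 1
2:30pm start M5 → 2
3:05pm start M7 → 3
3:15pm end M5 → 2
3:15pm end M7 → 1
3:30pm end M6 → 0
6:05pm start M8 → 1
6:15pm end M8 → 0
Peak is 3, at 3:05pm (M5, M6, M7).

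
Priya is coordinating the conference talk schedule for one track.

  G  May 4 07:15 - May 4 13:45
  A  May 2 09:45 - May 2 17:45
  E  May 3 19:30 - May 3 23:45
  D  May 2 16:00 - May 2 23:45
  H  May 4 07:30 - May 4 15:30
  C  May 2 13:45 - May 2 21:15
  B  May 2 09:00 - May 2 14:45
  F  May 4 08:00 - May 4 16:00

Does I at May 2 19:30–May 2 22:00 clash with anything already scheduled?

B: ends May 2 14:45 at or before I starts May 2 19:30 → clear.
A: ends May 2 17:45 at or before I starts May 2 19:30 → clear.
C: starts May 2 13:45 before I ends May 2 22:00, and ends May 2 21:15 after I starts May 2 19:30 → overlap.
D: starts May 2 16:00 before I ends May 2 22:00, and ends May 2 23:45 after I starts May 2 19:30 → overlap.
E: starts May 3 19:30 at or after I ends May 2 22:00 → clear.
G: starts May 4 07:15 at or after I ends May 2 22:00 → clear.
H: starts May 4 07:30 at or after I ends May 2 22:00 → clear.
F: starts May 4 08:00 at or after I ends May 2 22:00 → clear.
I overlaps C, D.

Yes — it overlaps C, D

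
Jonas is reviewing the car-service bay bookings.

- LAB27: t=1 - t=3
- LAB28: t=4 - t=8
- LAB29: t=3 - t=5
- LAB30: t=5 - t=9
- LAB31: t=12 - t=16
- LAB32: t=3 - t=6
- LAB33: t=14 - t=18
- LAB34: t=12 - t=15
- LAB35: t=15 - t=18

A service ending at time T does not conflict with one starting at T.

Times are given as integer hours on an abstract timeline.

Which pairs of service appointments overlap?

Sorted by start: LAB27, LAB29, LAB32, LAB28, LAB30, LAB31, LAB34, LAB33, LAB35.
LAB29 starts exactly when LAB27 ends (back-to-back, no overlap), so nothing later overlaps LAB27 either.
LAB32 starts before LAB29 ends → LAB29 and LAB32 overlap.
LAB28 starts before LAB29 ends → LAB29 and LAB28 overlap.
LAB30 starts exactly when LAB29 ends (back-to-back, no overlap), so nothing later overlaps LAB29 either.
LAB28 starts before LAB32 ends → LAB32 and LAB28 overlap.
LAB30 starts before LAB32 ends → LAB32 and LAB30 overlap.
LAB31 starts after LAB32 ends, so nothing later overlaps LAB32 either.
LAB30 starts before LAB28 ends → LAB28 and LAB30 overlap.
LAB31 starts after LAB28 ends, so nothing later overlaps LAB28 either.
LAB31 starts after LAB30 ends, so nothing later overlaps LAB30 either.
LAB34 starts before LAB31 ends → LAB31 and LAB34 overlap.
LAB33 starts before LAB31 ends → LAB31 and LAB33 overlap.
LAB35 starts before LAB31 ends → LAB31 and LAB35 overlap.
LAB33 starts before LAB34 ends → LAB34 and LAB33 overlap.
LAB35 starts exactly when LAB34 ends (back-to-back, no overlap).
LAB35 starts before LAB33 ends → LAB33 and LAB35 overlap.

LAB28 & LAB29, LAB28 & LAB30, LAB28 & LAB32, LAB29 & LAB32, LAB30 & LAB32, LAB31 & LAB33, LAB31 & LAB34, LAB31 & LAB35, LAB33 & LAB34, LAB33 & LAB35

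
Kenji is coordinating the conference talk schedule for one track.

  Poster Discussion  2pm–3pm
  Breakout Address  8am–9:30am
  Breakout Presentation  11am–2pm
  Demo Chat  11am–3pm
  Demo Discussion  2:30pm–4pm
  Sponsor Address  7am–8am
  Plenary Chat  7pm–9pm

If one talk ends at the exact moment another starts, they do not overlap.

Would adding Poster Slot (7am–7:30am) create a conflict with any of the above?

Sponsor Address: starts 7am before Poster Slot ends 7:30am, and ends 8am after Poster Slot starts 7am → overlap.
Breakout Address: starts 8am at or after Poster Slot ends 7:30am → clear.
Breakout Presentation: starts 11am at or after Poster Slot ends 7:30am → clear.
Demo Chat: starts 11am at or after Poster Slot ends 7:30am → clear.
Poster Discussion: starts 2pm at or after Poster Slot ends 7:30am → clear.
Demo Discussion: starts 2:30pm at or after Poster Slot ends 7:30am → clear.
Plenary Chat: starts 7pm at or after Poster Slot ends 7:30am → clear.
Poster Slot overlaps Sponsor Address.

Yes — it overlaps Sponsor Address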